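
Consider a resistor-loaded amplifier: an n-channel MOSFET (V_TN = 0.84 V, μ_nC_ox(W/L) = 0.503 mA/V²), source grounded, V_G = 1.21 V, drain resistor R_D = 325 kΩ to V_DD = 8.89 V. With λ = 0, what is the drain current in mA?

I_D = 0.0268 mA

V_GS = V_G = 1.21 V, so V_ov = 1.21 − 0.84 = 0.37 V.
Assume saturation: I_D = ½ k_n V_ov² = 0.5 × 0.503 × 0.37² = 0.0344 mA, giving V_DS = V_DD − I_D R_D = 8.89 − 0.0344 × 325 = -2.3 V.
But -2.3 V < V_ov = 0.37 V, so the device is actually in triode.
In triode I_D = k_n[V_ov V_DS − ½ V_DS²] and I_D = (V_DD − V_DS)/R_D. Equating: 81.7 V_DS² − 61.49 V_DS + 8.89 = 0, giving V_DS = 0.195 V (the root below V_ov).
I_D = (8.89 − 0.195) / 325 = 0.0268 mA.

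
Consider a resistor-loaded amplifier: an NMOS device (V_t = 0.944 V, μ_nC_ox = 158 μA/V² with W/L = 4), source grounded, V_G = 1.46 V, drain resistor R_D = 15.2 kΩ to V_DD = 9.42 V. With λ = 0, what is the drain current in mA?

V_GS = V_G = 1.46 V, so V_ov = 1.46 − 0.944 = 0.516 V.
k_n = μ_nC_ox · (W/L) = 0.632 mA/V².
Assume saturation: I_D = ½ k_n V_ov² = 0.5 × 0.632 × 0.516² = 0.0841 mA, giving V_DS = V_DD − I_D R_D = 9.42 − 0.0841 × 15.2 = 8.14 V.
V_DS = 8.14 V ≥ V_ov = 0.516 V, confirming saturation.

I_D = 0.0841 mA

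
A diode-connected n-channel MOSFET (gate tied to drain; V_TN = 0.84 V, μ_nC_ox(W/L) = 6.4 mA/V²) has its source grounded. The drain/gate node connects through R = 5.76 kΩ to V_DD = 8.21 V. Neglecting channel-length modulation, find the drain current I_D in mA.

I_D = 1.17 mA

With gate tied to drain, V_GS = V_DS ≥ V_GS − V_TN, so the device is in saturation.
KCL at the drain: ½ k_n (V_GS − V_TN)² = (V_DD − V_GS)/R.
Let x = V_GS − 0.84. Then 18.4 x² + x − 7.37 = 0, giving x = 0.606 V (positive root), so V_GS = 1.45 V.
I_D = (V_DD − V_GS)/R = (8.21 − 1.45) / 5.76 = 1.17 mA.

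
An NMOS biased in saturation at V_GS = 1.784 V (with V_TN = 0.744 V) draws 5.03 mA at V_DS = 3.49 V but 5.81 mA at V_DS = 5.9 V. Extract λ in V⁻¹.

With V_GS fixed, I_D ∝ (1 + λ V_DS) in saturation, so I_D2/I_D1 = (1 + λ V_DS2)/(1 + λ V_DS1).
5.81/5.03 = 1.155 = (1 + 5.9 λ)/(1 + 3.49 λ).
Solving: λ (I_D1 V_DS2 − I_D2 V_DS1) = I_D2 − I_D1, so λ = (5.81 − 5.03) / (5.03 × 5.9 − 5.81 × 3.49) = 0.78 / 9.4 = 0.083 V⁻¹.

λ = 0.0830 V⁻¹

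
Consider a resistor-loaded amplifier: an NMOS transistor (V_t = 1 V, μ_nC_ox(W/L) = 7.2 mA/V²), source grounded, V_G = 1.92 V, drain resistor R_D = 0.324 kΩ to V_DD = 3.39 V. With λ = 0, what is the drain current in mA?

V_GS = V_G = 1.92 V, so V_ov = 1.92 − 1 = 0.92 V.
Assume saturation: I_D = ½ k_n V_ov² = 0.5 × 7.2 × 0.92² = 3.05 mA, giving V_DS = V_DD − I_D R_D = 3.39 − 3.05 × 0.324 = 2.4 V.
V_DS = 2.4 V ≥ V_ov = 0.92 V, confirming saturation.

I_D = 3.05 mA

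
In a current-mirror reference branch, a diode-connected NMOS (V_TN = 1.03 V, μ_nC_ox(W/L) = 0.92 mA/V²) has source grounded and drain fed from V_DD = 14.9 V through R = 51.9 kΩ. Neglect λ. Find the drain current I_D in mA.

I_D = 0.253 mA

With gate tied to drain, V_GS = V_DS ≥ V_GS − V_TN, so the device is in saturation.
KCL at the drain: ½ k_n (V_GS − V_TN)² = (V_DD − V_GS)/R.
Let x = V_GS − 1.03. Then 23.9 x² + x − 13.87 = 0, giving x = 0.742 V (positive root), so V_GS = 1.77 V.
I_D = (V_DD − V_GS)/R = (14.9 − 1.77) / 51.9 = 0.253 mA.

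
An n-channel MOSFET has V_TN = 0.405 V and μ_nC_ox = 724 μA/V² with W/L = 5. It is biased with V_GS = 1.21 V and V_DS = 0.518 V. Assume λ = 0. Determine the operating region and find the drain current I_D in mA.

Triode; I_D = 1.02 mA

k_n = μ_nC_ox · (W/L) = 3.62 mA/V².
V_ov = V_GS − V_TN = 1.21 − 0.405 = 0.805 V.
Since V_DS = 0.518 V < V_ov = 0.805 V, the device is in the triode region.
I_D = k_n [V_ov · V_DS − ½ V_DS²] = 3.62 × [0.805 × 0.518 − 0.5 × 0.518²] = 1.02 mA.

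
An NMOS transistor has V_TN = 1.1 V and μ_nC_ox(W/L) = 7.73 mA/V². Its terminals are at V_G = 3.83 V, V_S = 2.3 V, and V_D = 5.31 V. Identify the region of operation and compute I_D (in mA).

Saturation; I_D = 0.715 mA

V_GS = V_G − V_S = 3.83 − 2.3 = 1.53 V; V_DS = V_D − V_S = 5.31 − 2.3 = 3.01 V.
V_ov = V_GS − V_TN = 1.53 − 1.1 = 0.43 V.
Since V_DS = 3.01 V ≥ V_ov = 0.43 V, the device is in saturation.
I_D = ½ k_n V_ov² = 0.5 × 7.73 × 0.43² = 0.715 mA.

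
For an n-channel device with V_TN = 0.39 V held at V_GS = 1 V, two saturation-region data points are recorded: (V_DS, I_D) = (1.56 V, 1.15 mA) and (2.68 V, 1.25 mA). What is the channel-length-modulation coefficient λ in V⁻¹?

λ = 0.0883 V⁻¹

With V_GS fixed, I_D ∝ (1 + λ V_DS) in saturation, so I_D2/I_D1 = (1 + λ V_DS2)/(1 + λ V_DS1).
1.25/1.15 = 1.087 = (1 + 2.68 λ)/(1 + 1.56 λ).
Solving: λ (I_D1 V_DS2 − I_D2 V_DS1) = I_D2 − I_D1, so λ = (1.25 − 1.15) / (1.15 × 2.68 − 1.25 × 1.56) = 0.1 / 1.13 = 0.0883 V⁻¹.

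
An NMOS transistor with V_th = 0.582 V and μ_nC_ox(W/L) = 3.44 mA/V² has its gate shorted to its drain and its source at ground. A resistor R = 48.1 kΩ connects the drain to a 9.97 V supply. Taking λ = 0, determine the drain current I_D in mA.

With gate tied to drain, V_GS = V_DS ≥ V_GS − V_th, so the device is in saturation.
KCL at the drain: ½ k_n (V_GS − V_th)² = (V_DD − V_GS)/R.
Let x = V_GS − 0.582. Then 82.7 x² + x − 9.388 = 0, giving x = 0.331 V (positive root), so V_GS = 0.913 V.
I_D = (V_DD − V_GS)/R = (9.97 − 0.913) / 48.1 = 0.188 mA.

I_D = 0.188 mA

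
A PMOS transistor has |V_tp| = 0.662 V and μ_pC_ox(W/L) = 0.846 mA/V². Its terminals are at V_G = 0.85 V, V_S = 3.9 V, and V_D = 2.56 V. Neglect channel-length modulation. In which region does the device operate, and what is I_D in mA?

Triode; I_D = 1.95 mA

V_SG = V_S − V_G = 3.9 − 0.85 = 3.05 V; V_SD = V_S − V_D = 3.9 − 2.56 = 1.34 V.
V_ov = V_SG − |V_tp| = 3.05 − 0.662 = 2.39 V.
Since V_SD = 1.34 V < V_ov = 2.39 V, the device is in the triode region.
I_D = k_p [V_ov · V_SD − ½ V_SD²] = 0.846 × [2.39 × 1.34 − 0.5 × 1.34²] = 1.95 mA.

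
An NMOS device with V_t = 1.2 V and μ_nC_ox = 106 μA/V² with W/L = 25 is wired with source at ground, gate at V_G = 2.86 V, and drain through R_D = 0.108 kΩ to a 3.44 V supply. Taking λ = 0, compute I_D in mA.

V_GS = V_G = 2.86 V, so V_ov = 2.86 − 1.2 = 1.66 V.
k_n = μ_nC_ox · (W/L) = 2.65 mA/V².
Assume saturation: I_D = ½ k_n V_ov² = 0.5 × 2.65 × 1.66² = 3.65 mA, giving V_DS = V_DD − I_D R_D = 3.44 − 3.65 × 0.108 = 3.05 V.
V_DS = 3.05 V ≥ V_ov = 1.66 V, confirming saturation.

I_D = 3.65 mA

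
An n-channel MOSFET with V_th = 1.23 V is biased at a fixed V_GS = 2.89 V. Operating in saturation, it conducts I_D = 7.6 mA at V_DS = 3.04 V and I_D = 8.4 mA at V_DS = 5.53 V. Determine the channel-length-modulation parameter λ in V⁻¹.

λ = 0.0485 V⁻¹

With V_GS fixed, I_D ∝ (1 + λ V_DS) in saturation, so I_D2/I_D1 = (1 + λ V_DS2)/(1 + λ V_DS1).
8.4/7.6 = 1.105 = (1 + 5.53 λ)/(1 + 3.04 λ).
Solving: λ (I_D1 V_DS2 − I_D2 V_DS1) = I_D2 − I_D1, so λ = (8.4 − 7.6) / (7.6 × 5.53 − 8.4 × 3.04) = 0.8 / 16.5 = 0.0485 V⁻¹.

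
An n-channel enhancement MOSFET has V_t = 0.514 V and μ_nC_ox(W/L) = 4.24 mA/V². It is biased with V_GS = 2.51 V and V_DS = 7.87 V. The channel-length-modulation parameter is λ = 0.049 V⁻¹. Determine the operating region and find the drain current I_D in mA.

Saturation; I_D = 11.7 mA

V_ov = V_GS − V_t = 2.51 − 0.514 = 2 V.
Since V_DS = 7.87 V ≥ V_ov = 2 V, the device is in saturation.
I_D = ½ k_n V_ov² (1 + λ V_DS) = 0.5 × 4.24 × 2² × (1 + 0.049 × 7.87) = 11.7 mA.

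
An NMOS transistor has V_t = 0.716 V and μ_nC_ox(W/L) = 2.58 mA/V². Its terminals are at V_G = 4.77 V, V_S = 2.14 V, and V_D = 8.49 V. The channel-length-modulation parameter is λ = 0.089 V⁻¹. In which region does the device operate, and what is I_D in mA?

Saturation; I_D = 7.40 mA

V_GS = V_G − V_S = 4.77 − 2.14 = 2.63 V; V_DS = V_D − V_S = 8.49 − 2.14 = 6.35 V.
V_ov = V_GS − V_t = 2.63 − 0.716 = 1.91 V.
Since V_DS = 6.35 V ≥ V_ov = 1.91 V, the device is in saturation.
I_D = ½ k_n V_ov² (1 + λ V_DS) = 0.5 × 2.58 × 1.91² × (1 + 0.089 × 6.35) = 7.4 mA.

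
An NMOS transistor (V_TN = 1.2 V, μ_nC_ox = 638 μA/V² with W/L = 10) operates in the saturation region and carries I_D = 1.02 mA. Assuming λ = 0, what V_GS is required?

k_n = μ_nC_ox · (W/L) = 6.38 mA/V².
In saturation I_D = ½ k_n (V_GS − V_TN)², so V_GS − V_TN = √(2 I_D / k_n) = √(2 × 1.02 / 6.38) = 0.565 V.
V_GS = 1.2 + 0.565 = 1.77 V.

V_GS = 1.77 V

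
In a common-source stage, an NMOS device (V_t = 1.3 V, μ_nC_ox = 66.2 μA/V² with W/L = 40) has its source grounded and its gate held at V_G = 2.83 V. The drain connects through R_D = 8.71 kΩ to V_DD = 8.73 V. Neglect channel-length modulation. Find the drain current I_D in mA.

I_D = 0.972 mA

V_GS = V_G = 2.83 V, so V_ov = 2.83 − 1.3 = 1.53 V.
k_n = μ_nC_ox · (W/L) = 2.648 mA/V².
Assume saturation: I_D = ½ k_n V_ov² = 0.5 × 2.648 × 1.53² = 3.1 mA, giving V_DS = V_DD − I_D R_D = 8.73 − 3.1 × 8.71 = -18.3 V.
But -18.3 V < V_ov = 1.53 V, so the device is actually in triode.
In triode I_D = k_n[V_ov V_DS − ½ V_DS²] and I_D = (V_DD − V_DS)/R_D. Equating: 11.5 V_DS² − 36.29 V_DS + 8.73 = 0, giving V_DS = 0.262 V (the root below V_ov).
I_D = (8.73 − 0.262) / 8.71 = 0.972 mA.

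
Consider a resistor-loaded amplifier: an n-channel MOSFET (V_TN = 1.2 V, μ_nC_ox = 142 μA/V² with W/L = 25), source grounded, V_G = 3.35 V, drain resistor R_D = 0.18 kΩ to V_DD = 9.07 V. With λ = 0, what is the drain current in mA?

V_GS = V_G = 3.35 V, so V_ov = 3.35 − 1.2 = 2.15 V.
k_n = μ_nC_ox · (W/L) = 3.55 mA/V².
Assume saturation: I_D = ½ k_n V_ov² = 0.5 × 3.55 × 2.15² = 8.2 mA, giving V_DS = V_DD − I_D R_D = 9.07 − 8.2 × 0.18 = 7.59 V.
V_DS = 7.59 V ≥ V_ov = 2.15 V, confirming saturation.

I_D = 8.20 mA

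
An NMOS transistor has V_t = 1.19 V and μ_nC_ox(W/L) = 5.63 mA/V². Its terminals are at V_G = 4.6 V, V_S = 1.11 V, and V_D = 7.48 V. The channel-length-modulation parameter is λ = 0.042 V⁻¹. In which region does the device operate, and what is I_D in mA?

V_GS = V_G − V_S = 4.6 − 1.11 = 3.49 V; V_DS = V_D − V_S = 7.48 − 1.11 = 6.37 V.
V_ov = V_GS − V_t = 3.49 − 1.19 = 2.3 V.
Since V_DS = 6.37 V ≥ V_ov = 2.3 V, the device is in saturation.
I_D = ½ k_n V_ov² (1 + λ V_DS) = 0.5 × 5.63 × 2.3² × (1 + 0.042 × 6.37) = 18.9 mA.

Saturation; I_D = 18.9 mA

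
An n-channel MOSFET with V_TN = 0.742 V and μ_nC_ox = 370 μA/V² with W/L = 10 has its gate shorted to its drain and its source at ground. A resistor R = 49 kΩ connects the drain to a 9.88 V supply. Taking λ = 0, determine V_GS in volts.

V_GS = 1.05 V

With gate tied to drain, V_GS = V_DS ≥ V_GS − V_TN, so the device is in saturation.
k_n = μ_nC_ox · (W/L) = 3.7 mA/V².
KCL at the drain: ½ k_n (V_GS − V_TN)² = (V_DD − V_GS)/R.
Let x = V_GS − 0.742. Then 90.7 x² + x − 9.138 = 0, giving x = 0.312 V (positive root), so V_GS = 1.05 V.
I_D = (V_DD − V_GS)/R = (9.88 − 1.05) / 49 = 0.18 mA.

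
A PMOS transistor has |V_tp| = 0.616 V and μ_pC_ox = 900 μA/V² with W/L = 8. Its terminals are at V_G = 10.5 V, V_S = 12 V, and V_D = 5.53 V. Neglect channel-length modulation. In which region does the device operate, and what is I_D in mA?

V_SG = V_S − V_G = 12 − 10.5 = 1.5 V; V_SD = V_S − V_D = 12 − 5.53 = 6.47 V.
k_p = μ_pC_ox · (W/L) = 7.2 mA/V².
V_ov = V_SG − |V_tp| = 1.5 − 0.616 = 0.884 V.
Since V_SD = 6.47 V ≥ V_ov = 0.884 V, the device is in saturation.
I_D = ½ k_p V_ov² = 0.5 × 7.2 × 0.884² = 2.81 mA.

Saturation; I_D = 2.81 mA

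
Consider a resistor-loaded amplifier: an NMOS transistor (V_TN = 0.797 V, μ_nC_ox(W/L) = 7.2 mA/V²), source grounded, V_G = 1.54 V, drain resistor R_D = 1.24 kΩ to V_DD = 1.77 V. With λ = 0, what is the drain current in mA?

V_GS = V_G = 1.54 V, so V_ov = 1.54 − 0.797 = 0.743 V.
Assume saturation: I_D = ½ k_n V_ov² = 0.5 × 7.2 × 0.743² = 1.99 mA, giving V_DS = V_DD − I_D R_D = 1.77 − 1.99 × 1.24 = -0.694 V.
But -0.694 V < V_ov = 0.743 V, so the device is actually in triode.
In triode I_D = k_n[V_ov V_DS − ½ V_DS²] and I_D = (V_DD − V_DS)/R_D. Equating: 4.46 V_DS² − 7.634 V_DS + 1.77 = 0, giving V_DS = 0.277 V (the root below V_ov).
I_D = (1.77 − 0.277) / 1.24 = 1.2 mA.

I_D = 1.20 mA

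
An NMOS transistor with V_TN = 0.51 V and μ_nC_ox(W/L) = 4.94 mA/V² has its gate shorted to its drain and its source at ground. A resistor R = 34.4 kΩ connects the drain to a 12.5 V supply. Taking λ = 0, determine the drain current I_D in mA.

I_D = 0.338 mA

With gate tied to drain, V_GS = V_DS ≥ V_GS − V_TN, so the device is in saturation.
KCL at the drain: ½ k_n (V_GS − V_TN)² = (V_DD − V_GS)/R.
Let x = V_GS − 0.51. Then 85 x² + x − 11.99 = 0, giving x = 0.37 V (positive root), so V_GS = 0.88 V.
I_D = (V_DD − V_GS)/R = (12.5 − 0.88) / 34.4 = 0.338 mA.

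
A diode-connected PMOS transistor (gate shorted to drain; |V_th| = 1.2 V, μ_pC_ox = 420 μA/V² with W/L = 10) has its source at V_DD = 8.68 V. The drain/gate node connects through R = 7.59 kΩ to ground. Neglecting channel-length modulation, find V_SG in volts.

V_SG = 1.85 V

With gate tied to drain, V_SG = V_SD ≥ V_SG − |V_th|, so the device is in saturation.
k_p = μ_pC_ox · (W/L) = 4.2 mA/V².
KCL at the drain: ½ k_p (V_SG − |V_th|)² = (V_DD − V_SG)/R.
Let x = V_SG − 1.2. Then 15.9 x² + x − 7.48 = 0, giving x = 0.654 V (positive root), so V_SG = 1.85 V.
I_D = (V_DD − V_SG)/R = (8.68 − 1.85) / 7.59 = 0.899 mA.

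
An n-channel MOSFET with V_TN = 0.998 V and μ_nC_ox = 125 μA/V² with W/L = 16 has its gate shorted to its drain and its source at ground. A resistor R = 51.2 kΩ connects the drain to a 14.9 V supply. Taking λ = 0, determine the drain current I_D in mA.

I_D = 0.262 mA

With gate tied to drain, V_GS = V_DS ≥ V_GS − V_TN, so the device is in saturation.
k_n = μ_nC_ox · (W/L) = 2 mA/V².
KCL at the drain: ½ k_n (V_GS − V_TN)² = (V_DD − V_GS)/R.
Let x = V_GS − 0.998. Then 51.2 x² + x − 13.9 = 0, giving x = 0.511 V (positive root), so V_GS = 1.51 V.
I_D = (V_DD − V_GS)/R = (14.9 − 1.51) / 51.2 = 0.262 mA.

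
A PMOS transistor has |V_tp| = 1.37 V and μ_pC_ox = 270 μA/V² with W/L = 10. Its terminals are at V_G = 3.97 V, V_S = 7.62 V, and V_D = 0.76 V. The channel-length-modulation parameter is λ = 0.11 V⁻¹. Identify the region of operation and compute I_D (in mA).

Saturation; I_D = 12.3 mA

V_SG = V_S − V_G = 7.62 − 3.97 = 3.65 V; V_SD = V_S − V_D = 7.62 − 0.76 = 6.86 V.
k_p = μ_pC_ox · (W/L) = 2.7 mA/V².
V_ov = V_SG − |V_tp| = 3.65 − 1.37 = 2.28 V.
Since V_SD = 6.86 V ≥ V_ov = 2.28 V, the device is in saturation.
I_D = ½ k_p V_ov² (1 + λ V_SD) = 0.5 × 2.7 × 2.28² × (1 + 0.11 × 6.86) = 12.3 mA.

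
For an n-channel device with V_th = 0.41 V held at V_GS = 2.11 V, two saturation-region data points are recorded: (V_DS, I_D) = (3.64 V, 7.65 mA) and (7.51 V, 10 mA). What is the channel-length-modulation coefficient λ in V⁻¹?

λ = 0.112 V⁻¹

With V_GS fixed, I_D ∝ (1 + λ V_DS) in saturation, so I_D2/I_D1 = (1 + λ V_DS2)/(1 + λ V_DS1).
10/7.65 = 1.307 = (1 + 7.51 λ)/(1 + 3.64 λ).
Solving: λ (I_D1 V_DS2 − I_D2 V_DS1) = I_D2 − I_D1, so λ = (10 − 7.65) / (7.65 × 7.51 − 10 × 3.64) = 2.35 / 21.1 = 0.112 V⁻¹.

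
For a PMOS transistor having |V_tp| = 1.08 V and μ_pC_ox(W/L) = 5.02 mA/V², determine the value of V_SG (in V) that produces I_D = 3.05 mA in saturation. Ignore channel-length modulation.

V_SG = 2.18 V

In saturation I_D = ½ k_p (V_SG − |V_tp|)², so V_SG − |V_tp| = √(2 I_D / k_p) = √(2 × 3.05 / 5.02) = 1.1 V.
V_SG = 1.08 + 1.1 = 2.18 V.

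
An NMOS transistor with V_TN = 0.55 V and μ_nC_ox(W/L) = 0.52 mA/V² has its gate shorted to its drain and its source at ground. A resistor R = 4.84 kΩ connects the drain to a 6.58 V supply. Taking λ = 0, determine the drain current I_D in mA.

I_D = 0.868 mA

With gate tied to drain, V_GS = V_DS ≥ V_GS − V_TN, so the device is in saturation.
KCL at the drain: ½ k_n (V_GS − V_TN)² = (V_DD − V_GS)/R.
Let x = V_GS − 0.55. Then 1.26 x² + x − 6.03 = 0, giving x = 1.83 V (positive root), so V_GS = 2.38 V.
I_D = (V_DD − V_GS)/R = (6.58 − 2.38) / 4.84 = 0.868 mA.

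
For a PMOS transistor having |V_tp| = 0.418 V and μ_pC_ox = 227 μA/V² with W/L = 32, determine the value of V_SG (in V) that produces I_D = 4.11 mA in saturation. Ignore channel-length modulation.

k_p = μ_pC_ox · (W/L) = 7.264 mA/V².
In saturation I_D = ½ k_p (V_SG − |V_tp|)², so V_SG − |V_tp| = √(2 I_D / k_p) = √(2 × 4.11 / 7.264) = 1.06 V.
V_SG = 0.418 + 1.06 = 1.48 V.

V_SG = 1.48 V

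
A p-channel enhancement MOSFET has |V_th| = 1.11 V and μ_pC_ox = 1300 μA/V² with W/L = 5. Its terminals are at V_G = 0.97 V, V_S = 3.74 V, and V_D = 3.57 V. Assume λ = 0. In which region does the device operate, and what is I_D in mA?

Triode; I_D = 1.74 mA

V_SG = V_S − V_G = 3.74 − 0.97 = 2.77 V; V_SD = V_S − V_D = 3.74 − 3.57 = 0.17 V.
k_p = μ_pC_ox · (W/L) = 6.5 mA/V².
V_ov = V_SG − |V_th| = 2.77 − 1.11 = 1.66 V.
Since V_SD = 0.17 V < V_ov = 1.66 V, the device is in the triode region.
I_D = k_p [V_ov · V_SD − ½ V_SD²] = 6.5 × [1.66 × 0.17 − 0.5 × 0.17²] = 1.74 mA.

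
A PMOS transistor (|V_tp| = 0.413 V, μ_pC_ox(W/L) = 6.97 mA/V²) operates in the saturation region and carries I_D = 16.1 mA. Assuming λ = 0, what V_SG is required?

In saturation I_D = ½ k_p (V_SG − |V_tp|)², so V_SG − |V_tp| = √(2 I_D / k_p) = √(2 × 16.1 / 6.97) = 2.15 V.
V_SG = 0.413 + 2.15 = 2.56 V.

V_SG = 2.56 V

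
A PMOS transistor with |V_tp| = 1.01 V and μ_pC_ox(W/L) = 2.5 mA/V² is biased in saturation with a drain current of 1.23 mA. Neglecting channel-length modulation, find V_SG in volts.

V_SG = 2.00 V

In saturation I_D = ½ k_p (V_SG − |V_tp|)², so V_SG − |V_tp| = √(2 I_D / k_p) = √(2 × 1.23 / 2.5) = 0.992 V.
V_SG = 1.01 + 0.992 = 2 V.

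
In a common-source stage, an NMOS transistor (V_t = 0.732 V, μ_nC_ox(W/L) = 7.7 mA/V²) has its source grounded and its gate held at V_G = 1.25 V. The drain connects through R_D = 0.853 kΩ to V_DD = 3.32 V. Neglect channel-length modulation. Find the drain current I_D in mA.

I_D = 1.03 mA

V_GS = V_G = 1.25 V, so V_ov = 1.25 − 0.732 = 0.518 V.
Assume saturation: I_D = ½ k_n V_ov² = 0.5 × 7.7 × 0.518² = 1.03 mA, giving V_DS = V_DD − I_D R_D = 3.32 − 1.03 × 0.853 = 2.44 V.
V_DS = 2.44 V ≥ V_ov = 0.518 V, confirming saturation.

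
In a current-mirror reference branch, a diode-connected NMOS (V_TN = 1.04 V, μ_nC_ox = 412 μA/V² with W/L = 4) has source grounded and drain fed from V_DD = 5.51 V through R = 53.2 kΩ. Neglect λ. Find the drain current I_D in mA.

I_D = 0.0782 mA

With gate tied to drain, V_GS = V_DS ≥ V_GS − V_TN, so the device is in saturation.
k_n = μ_nC_ox · (W/L) = 1.648 mA/V².
KCL at the drain: ½ k_n (V_GS − V_TN)² = (V_DD − V_GS)/R.
Let x = V_GS − 1.04. Then 43.8 x² + x − 4.47 = 0, giving x = 0.308 V (positive root), so V_GS = 1.35 V.
I_D = (V_DD − V_GS)/R = (5.51 − 1.35) / 53.2 = 0.0782 mA.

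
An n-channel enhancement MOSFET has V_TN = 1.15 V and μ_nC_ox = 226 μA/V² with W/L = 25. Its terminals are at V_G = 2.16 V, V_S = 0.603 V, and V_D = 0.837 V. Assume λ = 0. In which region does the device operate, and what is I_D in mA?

Triode; I_D = 0.383 mA

V_GS = V_G − V_S = 2.16 − 0.603 = 1.56 V; V_DS = V_D − V_S = 0.837 − 0.603 = 0.234 V.
k_n = μ_nC_ox · (W/L) = 5.65 mA/V².
V_ov = V_GS − V_TN = 1.56 − 1.15 = 0.407 V.
Since V_DS = 0.234 V < V_ov = 0.407 V, the device is in the triode region.
I_D = k_n [V_ov · V_DS − ½ V_DS²] = 5.65 × [0.407 × 0.234 − 0.5 × 0.234²] = 0.383 mA.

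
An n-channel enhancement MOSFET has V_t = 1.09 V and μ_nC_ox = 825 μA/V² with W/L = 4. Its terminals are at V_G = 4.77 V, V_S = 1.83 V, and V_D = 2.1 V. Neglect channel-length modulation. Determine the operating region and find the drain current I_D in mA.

Triode; I_D = 1.53 mA

V_GS = V_G − V_S = 4.77 − 1.83 = 2.94 V; V_DS = V_D − V_S = 2.1 − 1.83 = 0.27 V.
k_n = μ_nC_ox · (W/L) = 3.3 mA/V².
V_ov = V_GS − V_t = 2.94 − 1.09 = 1.85 V.
Since V_DS = 0.27 V < V_ov = 1.85 V, the device is in the triode region.
I_D = k_n [V_ov · V_DS − ½ V_DS²] = 3.3 × [1.85 × 0.27 − 0.5 × 0.27²] = 1.53 mA.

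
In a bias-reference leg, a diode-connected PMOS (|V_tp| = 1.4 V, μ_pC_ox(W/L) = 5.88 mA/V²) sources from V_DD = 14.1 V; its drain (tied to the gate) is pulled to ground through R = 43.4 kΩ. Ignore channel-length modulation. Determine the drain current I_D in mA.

I_D = 0.285 mA

With gate tied to drain, V_SG = V_SD ≥ V_SG − |V_tp|, so the device is in saturation.
KCL at the drain: ½ k_p (V_SG − |V_tp|)² = (V_DD − V_SG)/R.
Let x = V_SG − 1.4. Then 128 x² + x − 12.7 = 0, giving x = 0.312 V (positive root), so V_SG = 1.71 V.
I_D = (V_DD − V_SG)/R = (14.1 − 1.71) / 43.4 = 0.285 mA.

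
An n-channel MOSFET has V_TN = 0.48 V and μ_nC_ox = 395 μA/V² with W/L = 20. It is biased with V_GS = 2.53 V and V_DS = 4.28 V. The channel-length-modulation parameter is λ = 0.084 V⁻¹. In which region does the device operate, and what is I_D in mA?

Saturation; I_D = 22.6 mA

k_n = μ_nC_ox · (W/L) = 7.9 mA/V².
V_ov = V_GS − V_TN = 2.53 − 0.48 = 2.05 V.
Since V_DS = 4.28 V ≥ V_ov = 2.05 V, the device is in saturation.
I_D = ½ k_n V_ov² (1 + λ V_DS) = 0.5 × 7.9 × 2.05² × (1 + 0.084 × 4.28) = 22.6 mA.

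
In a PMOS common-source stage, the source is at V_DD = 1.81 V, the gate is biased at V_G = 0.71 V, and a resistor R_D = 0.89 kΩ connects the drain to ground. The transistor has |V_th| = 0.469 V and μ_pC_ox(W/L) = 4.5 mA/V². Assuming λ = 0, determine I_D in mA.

V_SG = V_DD − V_G = 1.81 − 0.71 = 1.1 V, so V_ov = 1.1 − 0.469 = 0.631 V.
Assume saturation: I_D = ½ k_p V_ov² = 0.5 × 4.5 × 0.631² = 0.896 mA, giving V_SD = V_DD − I_D R_D = 1.81 − 0.896 × 0.89 = 1.01 V.
V_SD = 1.01 V ≥ V_ov = 0.631 V, confirming saturation.

I_D = 0.896 mA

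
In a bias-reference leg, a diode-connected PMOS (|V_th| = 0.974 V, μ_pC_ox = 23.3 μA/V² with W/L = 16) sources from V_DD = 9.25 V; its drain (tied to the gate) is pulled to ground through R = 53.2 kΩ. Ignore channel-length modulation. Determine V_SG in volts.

With gate tied to drain, V_SG = V_SD ≥ V_SG − |V_th|, so the device is in saturation.
k_p = μ_pC_ox · (W/L) = 0.3728 mA/V².
KCL at the drain: ½ k_p (V_SG − |V_th|)² = (V_DD − V_SG)/R.
Let x = V_SG − 0.974. Then 9.92 x² + x − 8.276 = 0, giving x = 0.865 V (positive root), so V_SG = 1.84 V.
I_D = (V_DD − V_SG)/R = (9.25 − 1.84) / 53.2 = 0.139 mA.

V_SG = 1.84 V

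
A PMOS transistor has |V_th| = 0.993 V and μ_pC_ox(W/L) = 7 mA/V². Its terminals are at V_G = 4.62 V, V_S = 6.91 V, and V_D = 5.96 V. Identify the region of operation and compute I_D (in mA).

Triode; I_D = 5.47 mA

V_SG = V_S − V_G = 6.91 − 4.62 = 2.29 V; V_SD = V_S − V_D = 6.91 − 5.96 = 0.95 V.
V_ov = V_SG − |V_th| = 2.29 − 0.993 = 1.3 V.
Since V_SD = 0.95 V < V_ov = 1.3 V, the device is in the triode region.
I_D = k_p [V_ov · V_SD − ½ V_SD²] = 7 × [1.3 × 0.95 − 0.5 × 0.95²] = 5.47 mA.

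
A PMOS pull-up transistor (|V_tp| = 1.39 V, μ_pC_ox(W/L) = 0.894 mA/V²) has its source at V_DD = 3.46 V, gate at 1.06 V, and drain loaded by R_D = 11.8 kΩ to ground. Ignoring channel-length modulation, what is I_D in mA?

V_SG = V_DD − V_G = 3.46 − 1.06 = 2.4 V, so V_ov = 2.4 − 1.39 = 1.01 V.
Assume saturation: I_D = ½ k_p V_ov² = 0.5 × 0.894 × 1.01² = 0.456 mA, giving V_SD = V_DD − I_D R_D = 3.46 − 0.456 × 11.8 = -1.92 V.
But -1.92 V < V_ov = 1.01 V, so the device is actually in triode.
In triode I_D = k_p[V_ov V_SD − ½ V_SD²] and I_D = (V_DD − V_SD)/R_D. Equating: 5.27 V_SD² − 11.65 V_SD + 3.46 = 0, giving V_SD = 0.353 V (the root below V_ov).
I_D = (3.46 − 0.353) / 11.8 = 0.263 mA.

I_D = 0.263 mA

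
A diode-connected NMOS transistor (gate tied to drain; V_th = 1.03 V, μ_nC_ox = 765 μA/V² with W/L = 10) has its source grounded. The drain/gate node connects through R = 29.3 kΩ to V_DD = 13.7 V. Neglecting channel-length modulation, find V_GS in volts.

With gate tied to drain, V_GS = V_DS ≥ V_GS − V_th, so the device is in saturation.
k_n = μ_nC_ox · (W/L) = 7.65 mA/V².
KCL at the drain: ½ k_n (V_GS − V_th)² = (V_DD − V_GS)/R.
Let x = V_GS − 1.03. Then 112 x² + x − 12.67 = 0, giving x = 0.332 V (positive root), so V_GS = 1.36 V.
I_D = (V_DD − V_GS)/R = (13.7 − 1.36) / 29.3 = 0.421 mA.

V_GS = 1.36 V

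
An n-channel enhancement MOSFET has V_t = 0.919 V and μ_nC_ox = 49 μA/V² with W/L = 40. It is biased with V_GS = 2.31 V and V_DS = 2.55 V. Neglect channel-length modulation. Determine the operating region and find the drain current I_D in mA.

Saturation; I_D = 1.90 mA

k_n = μ_nC_ox · (W/L) = 1.96 mA/V².
V_ov = V_GS − V_t = 2.31 − 0.919 = 1.39 V.
Since V_DS = 2.55 V ≥ V_ov = 1.39 V, the device is in saturation.
I_D = ½ k_n V_ov² = 0.5 × 1.96 × 1.39² = 1.9 mA.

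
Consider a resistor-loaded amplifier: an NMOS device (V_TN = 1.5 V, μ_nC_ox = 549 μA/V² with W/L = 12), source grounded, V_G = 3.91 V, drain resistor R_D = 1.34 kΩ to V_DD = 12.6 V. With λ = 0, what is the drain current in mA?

I_D = 8.92 mA

V_GS = V_G = 3.91 V, so V_ov = 3.91 − 1.5 = 2.41 V.
k_n = μ_nC_ox · (W/L) = 6.588 mA/V².
Assume saturation: I_D = ½ k_n V_ov² = 0.5 × 6.588 × 2.41² = 19.1 mA, giving V_DS = V_DD − I_D R_D = 12.6 − 19.1 × 1.34 = -13 V.
But -13 V < V_ov = 2.41 V, so the device is actually in triode.
In triode I_D = k_n[V_ov V_DS − ½ V_DS²] and I_D = (V_DD − V_DS)/R_D. Equating: 4.41 V_DS² − 22.28 V_DS + 12.6 = 0, giving V_DS = 0.649 V (the root below V_ov).
I_D = (12.6 − 0.649) / 1.34 = 8.92 mA.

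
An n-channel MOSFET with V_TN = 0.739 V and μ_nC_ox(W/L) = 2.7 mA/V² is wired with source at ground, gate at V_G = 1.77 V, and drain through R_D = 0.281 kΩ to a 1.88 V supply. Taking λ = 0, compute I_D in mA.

V_GS = V_G = 1.77 V, so V_ov = 1.77 − 0.739 = 1.03 V.
Assume saturation: I_D = ½ k_n V_ov² = 0.5 × 2.7 × 1.03² = 1.43 mA, giving V_DS = V_DD − I_D R_D = 1.88 − 1.43 × 0.281 = 1.48 V.
V_DS = 1.48 V ≥ V_ov = 1.03 V, confirming saturation.

I_D = 1.43 mA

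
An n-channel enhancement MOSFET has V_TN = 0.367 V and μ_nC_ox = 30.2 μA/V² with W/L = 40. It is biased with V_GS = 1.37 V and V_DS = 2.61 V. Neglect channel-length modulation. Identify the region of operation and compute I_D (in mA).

k_n = μ_nC_ox · (W/L) = 1.208 mA/V².
V_ov = V_GS − V_TN = 1.37 − 0.367 = 1 V.
Since V_DS = 2.61 V ≥ V_ov = 1 V, the device is in saturation.
I_D = ½ k_n V_ov² = 0.5 × 1.208 × 1² = 0.608 mA.

Saturation; I_D = 0.608 mA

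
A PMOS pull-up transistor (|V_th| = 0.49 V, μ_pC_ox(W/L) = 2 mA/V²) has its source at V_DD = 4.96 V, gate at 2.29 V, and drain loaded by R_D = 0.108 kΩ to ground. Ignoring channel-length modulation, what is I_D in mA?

V_SG = V_DD − V_G = 4.96 − 2.29 = 2.67 V, so V_ov = 2.67 − 0.49 = 2.18 V.
Assume saturation: I_D = ½ k_p V_ov² = 0.5 × 2 × 2.18² = 4.75 mA, giving V_SD = V_DD − I_D R_D = 4.96 − 4.75 × 0.108 = 4.45 V.
V_SD = 4.45 V ≥ V_ov = 2.18 V, confirming saturation.

I_D = 4.75 mA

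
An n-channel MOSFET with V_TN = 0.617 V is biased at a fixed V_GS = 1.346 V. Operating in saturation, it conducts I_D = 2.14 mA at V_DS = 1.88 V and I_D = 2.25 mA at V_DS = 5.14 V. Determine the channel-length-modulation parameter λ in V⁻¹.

With V_GS fixed, I_D ∝ (1 + λ V_DS) in saturation, so I_D2/I_D1 = (1 + λ V_DS2)/(1 + λ V_DS1).
2.25/2.14 = 1.051 = (1 + 5.14 λ)/(1 + 1.88 λ).
Solving: λ (I_D1 V_DS2 − I_D2 V_DS1) = I_D2 − I_D1, so λ = (2.25 − 2.14) / (2.14 × 5.14 − 2.25 × 1.88) = 0.11 / 6.77 = 0.0162 V⁻¹.

λ = 0.0162 V⁻¹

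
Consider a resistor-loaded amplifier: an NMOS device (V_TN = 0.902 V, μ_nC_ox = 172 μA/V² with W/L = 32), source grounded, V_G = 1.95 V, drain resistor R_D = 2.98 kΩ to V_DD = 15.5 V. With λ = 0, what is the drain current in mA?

V_GS = V_G = 1.95 V, so V_ov = 1.95 − 0.902 = 1.05 V.
k_n = μ_nC_ox · (W/L) = 5.504 mA/V².
Assume saturation: I_D = ½ k_n V_ov² = 0.5 × 5.504 × 1.05² = 3.02 mA, giving V_DS = V_DD − I_D R_D = 15.5 − 3.02 × 2.98 = 6.49 V.
V_DS = 6.49 V ≥ V_ov = 1.05 V, confirming saturation.

I_D = 3.02 mA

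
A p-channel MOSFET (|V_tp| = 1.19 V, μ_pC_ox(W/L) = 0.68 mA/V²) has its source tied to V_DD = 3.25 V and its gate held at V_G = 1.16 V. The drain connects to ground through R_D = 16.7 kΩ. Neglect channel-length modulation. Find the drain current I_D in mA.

V_SG = V_DD − V_G = 3.25 − 1.16 = 2.09 V, so V_ov = 2.09 − 1.19 = 0.9 V.
Assume saturation: I_D = ½ k_p V_ov² = 0.5 × 0.68 × 0.9² = 0.275 mA, giving V_SD = V_DD − I_D R_D = 3.25 − 0.275 × 16.7 = -1.35 V.
But -1.35 V < V_ov = 0.9 V, so the device is actually in triode.
In triode I_D = k_p[V_ov V_SD − ½ V_SD²] and I_D = (V_DD − V_SD)/R_D. Equating: 5.68 V_SD² − 11.22 V_SD + 3.25 = 0, giving V_SD = 0.353 V (the root below V_ov).
I_D = (3.25 − 0.353) / 16.7 = 0.174 mA.

I_D = 0.174 mA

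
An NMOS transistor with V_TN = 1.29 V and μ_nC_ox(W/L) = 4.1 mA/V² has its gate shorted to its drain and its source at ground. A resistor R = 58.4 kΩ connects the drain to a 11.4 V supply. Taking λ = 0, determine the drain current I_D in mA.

With gate tied to drain, V_GS = V_DS ≥ V_GS − V_TN, so the device is in saturation.
KCL at the drain: ½ k_n (V_GS − V_TN)² = (V_DD − V_GS)/R.
Let x = V_GS − 1.29. Then 120 x² + x − 10.11 = 0, giving x = 0.286 V (positive root), so V_GS = 1.58 V.
I_D = (V_DD − V_GS)/R = (11.4 − 1.58) / 58.4 = 0.168 mA.

I_D = 0.168 mA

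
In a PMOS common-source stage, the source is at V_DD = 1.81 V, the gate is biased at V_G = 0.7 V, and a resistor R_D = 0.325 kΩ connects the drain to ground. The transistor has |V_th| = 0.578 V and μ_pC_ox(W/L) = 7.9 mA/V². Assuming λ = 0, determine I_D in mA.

V_SG = V_DD − V_G = 1.81 − 0.7 = 1.11 V, so V_ov = 1.11 − 0.578 = 0.532 V.
Assume saturation: I_D = ½ k_p V_ov² = 0.5 × 7.9 × 0.532² = 1.12 mA, giving V_SD = V_DD − I_D R_D = 1.81 − 1.12 × 0.325 = 1.45 V.
V_SD = 1.45 V ≥ V_ov = 0.532 V, confirming saturation.

I_D = 1.12 mA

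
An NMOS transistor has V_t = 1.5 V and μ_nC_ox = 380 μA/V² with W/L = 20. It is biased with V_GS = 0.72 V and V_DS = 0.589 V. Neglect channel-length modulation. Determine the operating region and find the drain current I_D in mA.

V_GS = 0.72 V < V_t = 1.5 V, so the transistor is in cutoff.

Cutoff; I_D = 0 mA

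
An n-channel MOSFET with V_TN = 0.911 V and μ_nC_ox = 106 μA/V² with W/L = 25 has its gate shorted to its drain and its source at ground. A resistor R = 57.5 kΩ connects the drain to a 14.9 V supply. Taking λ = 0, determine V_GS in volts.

V_GS = 1.33 V

With gate tied to drain, V_GS = V_DS ≥ V_GS − V_TN, so the device is in saturation.
k_n = μ_nC_ox · (W/L) = 2.65 mA/V².
KCL at the drain: ½ k_n (V_GS − V_TN)² = (V_DD − V_GS)/R.
Let x = V_GS − 0.911. Then 76.2 x² + x − 13.99 = 0, giving x = 0.422 V (positive root), so V_GS = 1.33 V.
I_D = (V_DD − V_GS)/R = (14.9 − 1.33) / 57.5 = 0.236 mA.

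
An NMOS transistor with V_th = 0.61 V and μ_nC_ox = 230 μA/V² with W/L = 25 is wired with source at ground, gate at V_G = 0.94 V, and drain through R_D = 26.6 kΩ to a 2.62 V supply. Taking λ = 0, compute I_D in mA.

I_D = 0.0964 mA

V_GS = V_G = 0.94 V, so V_ov = 0.94 − 0.61 = 0.33 V.
k_n = μ_nC_ox · (W/L) = 5.75 mA/V².
Assume saturation: I_D = ½ k_n V_ov² = 0.5 × 5.75 × 0.33² = 0.313 mA, giving V_DS = V_DD − I_D R_D = 2.62 − 0.313 × 26.6 = -5.71 V.
But -5.71 V < V_ov = 0.33 V, so the device is actually in triode.
In triode I_D = k_n[V_ov V_DS − ½ V_DS²] and I_D = (V_DD − V_DS)/R_D. Equating: 76.5 V_DS² − 51.47 V_DS + 2.62 = 0, giving V_DS = 0.0555 V (the root below V_ov).
I_D = (2.62 − 0.0555) / 26.6 = 0.0964 mA.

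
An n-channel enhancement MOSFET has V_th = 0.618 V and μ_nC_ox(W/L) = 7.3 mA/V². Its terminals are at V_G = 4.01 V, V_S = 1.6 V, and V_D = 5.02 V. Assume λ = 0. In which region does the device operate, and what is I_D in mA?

Saturation; I_D = 11.7 mA

V_GS = V_G − V_S = 4.01 − 1.6 = 2.41 V; V_DS = V_D − V_S = 5.02 − 1.6 = 3.42 V.
V_ov = V_GS − V_th = 2.41 − 0.618 = 1.79 V.
Since V_DS = 3.42 V ≥ V_ov = 1.79 V, the device is in saturation.
I_D = ½ k_n V_ov² = 0.5 × 7.3 × 1.79² = 11.7 mA.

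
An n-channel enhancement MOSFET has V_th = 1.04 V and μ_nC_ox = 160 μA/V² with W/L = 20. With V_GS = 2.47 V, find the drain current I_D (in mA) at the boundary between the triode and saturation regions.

I_D = 3.27 mA

At the boundary V_DS = V_ov = V_GS − V_th = 2.47 − 1.04 = 1.43 V.
k_n = μ_nC_ox · (W/L) = 3.2 mA/V².
I_D = ½ k_n V_ov² = 0.5 × 3.2 × 1.43² = 3.27 mA.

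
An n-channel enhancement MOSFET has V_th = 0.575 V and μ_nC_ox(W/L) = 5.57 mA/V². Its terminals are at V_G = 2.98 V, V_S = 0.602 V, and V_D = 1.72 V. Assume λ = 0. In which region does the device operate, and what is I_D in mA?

V_GS = V_G − V_S = 2.98 − 0.602 = 2.38 V; V_DS = V_D − V_S = 1.72 − 0.602 = 1.12 V.
V_ov = V_GS − V_th = 2.38 − 0.575 = 1.8 V.
Since V_DS = 1.12 V < V_ov = 1.8 V, the device is in the triode region.
I_D = k_n [V_ov · V_DS − ½ V_DS²] = 5.57 × [1.8 × 1.12 − 0.5 × 1.12²] = 7.75 mA.

Triode; I_D = 7.75 mA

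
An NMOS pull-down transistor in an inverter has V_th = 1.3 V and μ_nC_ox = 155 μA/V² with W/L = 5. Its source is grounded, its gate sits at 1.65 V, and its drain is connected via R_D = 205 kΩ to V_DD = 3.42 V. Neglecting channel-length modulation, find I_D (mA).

V_GS = V_G = 1.65 V, so V_ov = 1.65 − 1.3 = 0.35 V.
k_n = μ_nC_ox · (W/L) = 0.775 mA/V².
Assume saturation: I_D = ½ k_n V_ov² = 0.5 × 0.775 × 0.35² = 0.0475 mA, giving V_DS = V_DD − I_D R_D = 3.42 − 0.0475 × 205 = -6.31 V.
But -6.31 V < V_ov = 0.35 V, so the device is actually in triode.
In triode I_D = k_n[V_ov V_DS − ½ V_DS²] and I_D = (V_DD − V_DS)/R_D. Equating: 79.4 V_DS² − 56.61 V_DS + 3.42 = 0, giving V_DS = 0.0667 V (the root below V_ov).
I_D = (3.42 − 0.0667) / 205 = 0.0164 mA.

I_D = 0.0164 mA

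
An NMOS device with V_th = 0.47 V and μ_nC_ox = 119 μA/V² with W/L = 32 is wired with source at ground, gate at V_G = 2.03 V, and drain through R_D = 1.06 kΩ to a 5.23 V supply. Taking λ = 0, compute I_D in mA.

V_GS = V_G = 2.03 V, so V_ov = 2.03 − 0.47 = 1.56 V.
k_n = μ_nC_ox · (W/L) = 3.808 mA/V².
Assume saturation: I_D = ½ k_n V_ov² = 0.5 × 3.808 × 1.56² = 4.63 mA, giving V_DS = V_DD − I_D R_D = 5.23 − 4.63 × 1.06 = 0.318 V.
But 0.318 V < V_ov = 1.56 V, so the device is actually in triode.
In triode I_D = k_n[V_ov V_DS − ½ V_DS²] and I_D = (V_DD − V_DS)/R_D. Equating: 2.02 V_DS² − 7.297 V_DS + 5.23 = 0, giving V_DS = 0.985 V (the root below V_ov).
I_D = (5.23 − 0.985) / 1.06 = 4 mA.

I_D = 4.00 mA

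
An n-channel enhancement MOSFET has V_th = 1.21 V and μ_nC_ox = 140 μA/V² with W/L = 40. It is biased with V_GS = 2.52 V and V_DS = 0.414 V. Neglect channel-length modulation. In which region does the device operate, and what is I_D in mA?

Triode; I_D = 2.56 mA

k_n = μ_nC_ox · (W/L) = 5.6 mA/V².
V_ov = V_GS − V_th = 2.52 − 1.21 = 1.31 V.
Since V_DS = 0.414 V < V_ov = 1.31 V, the device is in the triode region.
I_D = k_n [V_ov · V_DS − ½ V_DS²] = 5.6 × [1.31 × 0.414 − 0.5 × 0.414²] = 2.56 mA.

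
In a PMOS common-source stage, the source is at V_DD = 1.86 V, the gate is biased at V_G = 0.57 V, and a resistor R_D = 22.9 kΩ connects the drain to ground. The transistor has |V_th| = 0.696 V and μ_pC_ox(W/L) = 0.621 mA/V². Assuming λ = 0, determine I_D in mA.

I_D = 0.0707 mA

V_SG = V_DD − V_G = 1.86 − 0.57 = 1.29 V, so V_ov = 1.29 − 0.696 = 0.594 V.
Assume saturation: I_D = ½ k_p V_ov² = 0.5 × 0.621 × 0.594² = 0.11 mA, giving V_SD = V_DD − I_D R_D = 1.86 − 0.11 × 22.9 = -0.649 V.
But -0.649 V < V_ov = 0.594 V, so the device is actually in triode.
In triode I_D = k_p[V_ov V_SD − ½ V_SD²] and I_D = (V_DD − V_SD)/R_D. Equating: 7.11 V_SD² − 9.447 V_SD + 1.86 = 0, giving V_SD = 0.24 V (the root below V_ov).
I_D = (1.86 − 0.24) / 22.9 = 0.0707 mA.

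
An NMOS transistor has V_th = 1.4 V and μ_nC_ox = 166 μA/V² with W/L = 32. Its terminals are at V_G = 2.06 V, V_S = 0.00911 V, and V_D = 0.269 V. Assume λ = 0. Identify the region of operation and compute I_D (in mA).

Triode; I_D = 0.719 mA

V_GS = V_G − V_S = 2.06 − 0.00911 = 2.05 V; V_DS = V_D − V_S = 0.269 − 0.00911 = 0.26 V.
k_n = μ_nC_ox · (W/L) = 5.312 mA/V².
V_ov = V_GS − V_th = 2.05 − 1.4 = 0.651 V.
Since V_DS = 0.26 V < V_ov = 0.651 V, the device is in the triode region.
I_D = k_n [V_ov · V_DS − ½ V_DS²] = 5.312 × [0.651 × 0.26 − 0.5 × 0.26²] = 0.719 mA.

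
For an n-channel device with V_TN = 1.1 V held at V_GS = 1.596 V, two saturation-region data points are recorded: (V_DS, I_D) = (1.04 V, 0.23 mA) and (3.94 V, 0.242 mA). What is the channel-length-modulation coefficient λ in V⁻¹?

With V_GS fixed, I_D ∝ (1 + λ V_DS) in saturation, so I_D2/I_D1 = (1 + λ V_DS2)/(1 + λ V_DS1).
0.242/0.23 = 1.052 = (1 + 3.94 λ)/(1 + 1.04 λ).
Solving: λ (I_D1 V_DS2 − I_D2 V_DS1) = I_D2 − I_D1, so λ = (0.242 − 0.23) / (0.23 × 3.94 − 0.242 × 1.04) = 0.012 / 0.655 = 0.0183 V⁻¹.

λ = 0.0183 V⁻¹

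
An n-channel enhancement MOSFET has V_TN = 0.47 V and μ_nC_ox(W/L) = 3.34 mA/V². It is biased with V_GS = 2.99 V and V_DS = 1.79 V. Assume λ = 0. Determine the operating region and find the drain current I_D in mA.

Triode; I_D = 9.72 mA

V_ov = V_GS − V_TN = 2.99 − 0.47 = 2.52 V.
Since V_DS = 1.79 V < V_ov = 2.52 V, the device is in the triode region.
I_D = k_n [V_ov · V_DS − ½ V_DS²] = 3.34 × [2.52 × 1.79 − 0.5 × 1.79²] = 9.72 mA.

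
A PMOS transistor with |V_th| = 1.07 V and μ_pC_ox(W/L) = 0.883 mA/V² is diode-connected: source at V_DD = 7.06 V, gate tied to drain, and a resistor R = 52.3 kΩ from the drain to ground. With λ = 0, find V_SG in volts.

V_SG = 1.56 V

With gate tied to drain, V_SG = V_SD ≥ V_SG − |V_th|, so the device is in saturation.
KCL at the drain: ½ k_p (V_SG − |V_th|)² = (V_DD − V_SG)/R.
Let x = V_SG − 1.07. Then 23.1 x² + x − 5.99 = 0, giving x = 0.488 V (positive root), so V_SG = 1.56 V.
I_D = (V_DD − V_SG)/R = (7.06 − 1.56) / 52.3 = 0.105 mA.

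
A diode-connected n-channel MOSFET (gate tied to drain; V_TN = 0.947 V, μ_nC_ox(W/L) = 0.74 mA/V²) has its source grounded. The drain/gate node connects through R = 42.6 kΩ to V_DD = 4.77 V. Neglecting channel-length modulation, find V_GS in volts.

V_GS = 1.41 V

With gate tied to drain, V_GS = V_DS ≥ V_GS − V_TN, so the device is in saturation.
KCL at the drain: ½ k_n (V_GS − V_TN)² = (V_DD − V_GS)/R.
Let x = V_GS − 0.947. Then 15.8 x² + x − 3.823 = 0, giving x = 0.462 V (positive root), so V_GS = 1.41 V.
I_D = (V_DD − V_GS)/R = (4.77 − 1.41) / 42.6 = 0.0789 mA.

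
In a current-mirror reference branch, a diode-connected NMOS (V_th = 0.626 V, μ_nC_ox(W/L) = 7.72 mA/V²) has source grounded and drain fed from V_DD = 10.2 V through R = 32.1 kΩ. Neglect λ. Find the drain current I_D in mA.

With gate tied to drain, V_GS = V_DS ≥ V_GS − V_th, so the device is in saturation.
KCL at the drain: ½ k_n (V_GS − V_th)² = (V_DD − V_GS)/R.
Let x = V_GS − 0.626. Then 124 x² + x − 9.574 = 0, giving x = 0.274 V (positive root), so V_GS = 0.9 V.
I_D = (V_DD − V_GS)/R = (10.2 − 0.9) / 32.1 = 0.29 mA.

I_D = 0.290 mA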